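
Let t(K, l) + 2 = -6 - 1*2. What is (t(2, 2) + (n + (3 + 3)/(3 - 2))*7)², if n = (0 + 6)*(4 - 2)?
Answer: 13456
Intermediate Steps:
n = 12 (n = 6*2 = 12)
t(K, l) = -10 (t(K, l) = -2 + (-6 - 1*2) = -2 + (-6 - 2) = -2 - 8 = -10)
(t(2, 2) + (n + (3 + 3)/(3 - 2))*7)² = (-10 + (12 + (3 + 3)/(3 - 2))*7)² = (-10 + (12 + 6/1)*7)² = (-10 + (12 + 6*1)*7)² = (-10 + (12 + 6)*7)² = (-10 + 18*7)² = (-10 + 126)² = 116² = 13456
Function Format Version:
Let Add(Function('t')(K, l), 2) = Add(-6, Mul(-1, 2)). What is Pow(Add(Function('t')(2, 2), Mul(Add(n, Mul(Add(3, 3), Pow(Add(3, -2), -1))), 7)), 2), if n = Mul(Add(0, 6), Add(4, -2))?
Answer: 13456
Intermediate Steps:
n = 12 (n = Mul(6, 2) = 12)
Function('t')(K, l) = -10 (Function('t')(K, l) = Add(-2, Add(-6, Mul(-1, 2))) = Add(-2, Add(-6, -2)) = Add(-2, -8) = -10)
Pow(Add(Function('t')(2, 2), Mul(Add(n, Mul(Add(3, 3), Pow(Add(3, -2), -1))), 7)), 2) = Pow(Add(-10, Mul(Add(12, Mul(Add(3, 3), Pow(Add(3, -2), -1))), 7)), 2) = Pow(Add(-10, Mul(Add(12, Mul(6, Pow(1, -1))), 7)), 2) = Pow(Add(-10, Mul(Add(12, Mul(6, 1)), 7)), 2) = Pow(Add(-10, Mul(Add(12, 6), 7)), 2) = Pow(Add(-10, Mul(18, 7)), 2) = Pow(Add(-10, 126), 2) = Pow(116, 2) = 13456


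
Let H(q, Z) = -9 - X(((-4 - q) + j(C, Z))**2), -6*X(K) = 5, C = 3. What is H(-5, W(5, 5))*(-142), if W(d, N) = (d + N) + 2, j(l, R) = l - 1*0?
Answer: 3479/3 ≈ 1159.7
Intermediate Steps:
j(l, R) = l (j(l, R) = l + 0 = l)
W(d, N) = 2 + N + d (W(d, N) = (N + d) + 2 = 2 + N + d)
X(K) = -5/6 (X(K) = -1/6*5 = -5/6)
H(q, Z) = -49/6 (H(q, Z) = -9 - 1*(-5/6) = -9 + 5/6 = -49/6)
H(-5, W(5, 5))*(-142) = -49/6*(-142) = 3479/3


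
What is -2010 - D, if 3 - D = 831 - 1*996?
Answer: -2178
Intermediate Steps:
D = 168 (D = 3 - (831 - 1*996) = 3 - (831 - 996) = 3 - 1*(-165) = 3 + 165 = 168)
-2010 - D = -2010 - 1*168 = -2010 - 168 = -2178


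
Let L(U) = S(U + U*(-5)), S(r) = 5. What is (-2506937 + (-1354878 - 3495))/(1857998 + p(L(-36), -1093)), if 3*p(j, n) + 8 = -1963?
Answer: -3865310/1857341 ≈ -2.0811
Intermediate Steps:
L(U) = 5
p(j, n) = -657 (p(j, n) = -8/3 + (1/3)*(-1963) = -8/3 - 1963/3 = -657)
(-2506937 + (-1354878 - 3495))/(1857998 + p(L(-36), -1093)) = (-2506937 + (-1354878 - 3495))/(1857998 - 657) = (-2506937 - 1358373)/1857341 = -3865310*1/1857341 = -3865310/1857341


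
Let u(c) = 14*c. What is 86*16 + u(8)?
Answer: 1488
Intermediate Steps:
86*16 + u(8) = 86*16 + 14*8 = 1376 + 112 = 1488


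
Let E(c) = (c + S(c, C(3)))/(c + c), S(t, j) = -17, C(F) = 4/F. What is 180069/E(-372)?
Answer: 133971336/389 ≈ 3.4440e+5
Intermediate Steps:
E(c) = (-17 + c)/(2*c) (E(c) = (c - 17)/(c + c) = (-17 + c)/((2*c)) = (-17 + c)*(1/(2*c)) = (-17 + c)/(2*c))
180069/E(-372) = 180069/(((1/2)*(-17 - 372)/(-372))) = 180069/(((1/2)*(-1/372)*(-389))) = 180069/(389/744) = 180069*(744/389) = 133971336/389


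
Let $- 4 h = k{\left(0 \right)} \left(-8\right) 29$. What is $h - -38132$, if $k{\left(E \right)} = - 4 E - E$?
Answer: $38132$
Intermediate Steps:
$k{\left(E \right)} = - 5 E$
$h = 0$ ($h = - \frac{\left(-5\right) 0 \left(-8\right) 29}{4} = - \frac{0 \left(-8\right) 29}{4} = - \frac{0 \cdot 29}{4} = \left(- \frac{1}{4}\right) 0 = 0$)
$h - -38132 = 0 - -38132 = 0 + 38132 = 38132$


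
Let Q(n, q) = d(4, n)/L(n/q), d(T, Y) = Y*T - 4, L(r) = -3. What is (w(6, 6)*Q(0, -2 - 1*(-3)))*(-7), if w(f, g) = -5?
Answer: 140/3 ≈ 46.667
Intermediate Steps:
d(T, Y) = -4 + T*Y (d(T, Y) = T*Y - 4 = -4 + T*Y)
Q(n, q) = 4/3 - 4*n/3 (Q(n, q) = (-4 + 4*n)/(-3) = (-4 + 4*n)*(-1/3) = 4/3 - 4*n/3)
(w(6, 6)*Q(0, -2 - 1*(-3)))*(-7) = -5*(4/3 - 4/3*0)*(-7) = -5*(4/3 + 0)*(-7) = -5*4/3*(-7) = -20/3*(-7) = 140/3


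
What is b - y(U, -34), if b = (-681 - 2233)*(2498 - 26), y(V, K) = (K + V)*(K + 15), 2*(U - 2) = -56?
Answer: -7204548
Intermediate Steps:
U = -26 (U = 2 + (½)*(-56) = 2 - 28 = -26)
y(V, K) = (15 + K)*(K + V) (y(V, K) = (K + V)*(15 + K) = (15 + K)*(K + V))
b = -7203408 (b = -2914*2472 = -7203408)
b - y(U, -34) = -7203408 - ((-34)² + 15*(-34) + 15*(-26) - 34*(-26)) = -7203408 - (1156 - 510 - 390 + 884) = -7203408 - 1*1140 = -7203408 - 1140 = -7204548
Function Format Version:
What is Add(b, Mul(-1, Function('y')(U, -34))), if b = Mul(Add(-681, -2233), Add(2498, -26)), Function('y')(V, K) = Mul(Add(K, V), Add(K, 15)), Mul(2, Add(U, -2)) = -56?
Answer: -7204548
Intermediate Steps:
U = -26 (U = Add(2, Mul(Rational(1, 2), -56)) = Add(2, -28) = -26)
Function('y')(V, K) = Mul(Add(15, K), Add(K, V)) (Function('y')(V, K) = Mul(Add(K, V), Add(15, K)) = Mul(Add(15, K), Add(K, V)))
b = -7203408 (b = Mul(-2914, 2472) = -7203408)
Add(b, Mul(-1, Function('y')(U, -34))) = Add(-7203408, Mul(-1, Add(Pow(-34, 2), Mul(15, -34), Mul(15, -26), Mul(-34, -26)))) = Add(-7203408, Mul(-1, Add(1156, -510, -390, 884))) = Add(-7203408, Mul(-1, 1140)) = Add(-7203408, -1140) = -7204548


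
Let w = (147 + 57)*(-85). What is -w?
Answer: 17340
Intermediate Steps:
w = -17340 (w = 204*(-85) = -17340)
-w = -1*(-17340) = 17340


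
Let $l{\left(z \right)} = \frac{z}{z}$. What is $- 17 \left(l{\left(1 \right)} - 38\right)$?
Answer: $629$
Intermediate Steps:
$l{\left(z \right)} = 1$
$- 17 \left(l{\left(1 \right)} - 38\right) = - 17 \left(1 - 38\right) = \left(-17\right) \left(-37\right) = 629$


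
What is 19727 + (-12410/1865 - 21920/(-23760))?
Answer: 2184741835/110781 ≈ 19721.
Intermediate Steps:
19727 + (-12410/1865 - 21920/(-23760)) = 19727 + (-12410*1/1865 - 21920*(-1/23760)) = 19727 + (-2482/373 + 274/297) = 19727 - 634952/110781 = 2184741835/110781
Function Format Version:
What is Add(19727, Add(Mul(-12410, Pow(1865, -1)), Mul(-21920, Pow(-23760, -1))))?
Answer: Rational(2184741835, 110781) ≈ 19721.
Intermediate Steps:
Add(19727, Add(Mul(-12410, Pow(1865, -1)), Mul(-21920, Pow(-23760, -1)))) = Add(19727, Add(Mul(-12410, Rational(1, 1865)), Mul(-21920, Rational(-1, 23760)))) = Add(19727, Add(Rational(-2482, 373), Rational(274, 297))) = Add(19727, Rational(-634952, 110781)) = Rational(2184741835, 110781)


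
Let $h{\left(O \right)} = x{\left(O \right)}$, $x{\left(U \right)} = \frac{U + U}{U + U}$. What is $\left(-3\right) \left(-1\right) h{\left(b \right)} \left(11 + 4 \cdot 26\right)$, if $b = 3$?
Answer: $345$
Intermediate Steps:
$x{\left(U \right)} = 1$ ($x{\left(U \right)} = \frac{2 U}{2 U} = 2 U \frac{1}{2 U} = 1$)
$h{\left(O \right)} = 1$
$\left(-3\right) \left(-1\right) h{\left(b \right)} \left(11 + 4 \cdot 26\right) = \left(-3\right) \left(-1\right) 1 \left(11 + 4 \cdot 26\right) = 3 \cdot 1 \left(11 + 104\right) = 3 \cdot 115 = 345$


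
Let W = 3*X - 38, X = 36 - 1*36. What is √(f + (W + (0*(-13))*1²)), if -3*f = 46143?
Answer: I*√15419 ≈ 124.17*I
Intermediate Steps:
X = 0 (X = 36 - 36 = 0)
f = -15381 (f = -⅓*46143 = -15381)
W = -38 (W = 3*0 - 38 = 0 - 38 = -38)
√(f + (W + (0*(-13))*1²)) = √(-15381 + (-38 + (0*(-13))*1²)) = √(-15381 + (-38 + 0*1)) = √(-15381 + (-38 + 0)) = √(-15381 - 38) = √(-15419) = I*√15419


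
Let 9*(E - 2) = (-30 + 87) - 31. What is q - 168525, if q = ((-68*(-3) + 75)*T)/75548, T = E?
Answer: -289357394/1717 ≈ -1.6853e+5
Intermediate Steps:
E = 44/9 (E = 2 + ((-30 + 87) - 31)/9 = 2 + (57 - 31)/9 = 2 + (⅑)*26 = 2 + 26/9 = 44/9 ≈ 4.8889)
T = 44/9 ≈ 4.8889
q = 31/1717 (q = ((-68*(-3) + 75)*(44/9))/75548 = ((204 + 75)*(44/9))*(1/75548) = (279*(44/9))*(1/75548) = 1364*(1/75548) = 31/1717 ≈ 0.018055)
q - 168525 = 31/1717 - 168525 = -289357394/1717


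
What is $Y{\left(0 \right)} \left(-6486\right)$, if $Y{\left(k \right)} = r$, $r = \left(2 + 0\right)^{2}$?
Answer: $-25944$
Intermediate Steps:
$r = 4$ ($r = 2^{2} = 4$)
$Y{\left(k \right)} = 4$
$Y{\left(0 \right)} \left(-6486\right) = 4 \left(-6486\right) = -25944$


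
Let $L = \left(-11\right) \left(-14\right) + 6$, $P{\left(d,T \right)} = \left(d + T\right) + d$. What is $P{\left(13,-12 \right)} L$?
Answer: $2240$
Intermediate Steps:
$P{\left(d,T \right)} = T + 2 d$ ($P{\left(d,T \right)} = \left(T + d\right) + d = T + 2 d$)
$L = 160$ ($L = 154 + 6 = 160$)
$P{\left(13,-12 \right)} L = \left(-12 + 2 \cdot 13\right) 160 = \left(-12 + 26\right) 160 = 14 \cdot 160 = 2240$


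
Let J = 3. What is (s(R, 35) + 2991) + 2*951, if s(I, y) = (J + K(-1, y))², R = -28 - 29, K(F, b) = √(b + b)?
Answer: 4972 + 6*√70 ≈ 5022.2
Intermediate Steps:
K(F, b) = √2*√b (K(F, b) = √(2*b) = √2*√b)
R = -57
s(I, y) = (3 + √2*√y)²
(s(R, 35) + 2991) + 2*951 = ((3 + √2*√35)² + 2991) + 2*951 = ((3 + √70)² + 2991) + 1902 = (2991 + (3 + √70)²) + 1902 = 4893 + (3 + √70)²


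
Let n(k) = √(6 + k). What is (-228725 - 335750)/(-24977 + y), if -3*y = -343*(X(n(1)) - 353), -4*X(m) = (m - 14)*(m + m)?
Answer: 445281587950/51802170271 + 5421217900*√7/51802170271 ≈ 8.8727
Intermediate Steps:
X(m) = -m*(-14 + m)/2 (X(m) = -(m - 14)*(m + m)/4 = -(-14 + m)*2*m/4 = -m*(-14 + m)/2)
y = -121079/3 + 343*√7*(14 - √7)/6 (y = -(-343)*(√(6 + 1)*(14 - √(6 + 1))/2 - 353)/3 = -(-343)*(√7*(14 - √7)/2 - 353)/3 = -(-343)*(-353 + √7*(14 - √7)/2)/3 = -(121079 - 343*√7*(14 - √7)/2)/3 = -121079/3 + 343*√7*(14 - √7)/6 ≈ -38642.)
(-228725 - 335750)/(-24977 + y) = (-228725 - 335750)/(-24977 + (-244559/6 + 2401*√7/3)) = -564475/(-394421/6 + 2401*√7/3)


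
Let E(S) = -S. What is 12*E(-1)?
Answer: 12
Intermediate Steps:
12*E(-1) = 12*(-1*(-1)) = 12*1 = 12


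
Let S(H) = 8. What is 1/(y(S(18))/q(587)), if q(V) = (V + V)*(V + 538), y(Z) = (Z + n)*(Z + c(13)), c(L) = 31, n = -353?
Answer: -29350/299 ≈ -98.161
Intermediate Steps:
y(Z) = (-353 + Z)*(31 + Z) (y(Z) = (Z - 353)*(Z + 31) = (-353 + Z)*(31 + Z))
q(V) = 2*V*(538 + V) (q(V) = (2*V)*(538 + V) = 2*V*(538 + V))
1/(y(S(18))/q(587)) = 1/((-10943 + 8**2 - 322*8)/((2*587*(538 + 587)))) = 1/((-10943 + 64 - 2576)/((2*587*1125))) = 1/(-13455/1320750) = 1/(-13455*1/1320750) = 1/(-299/29350) = -29350/299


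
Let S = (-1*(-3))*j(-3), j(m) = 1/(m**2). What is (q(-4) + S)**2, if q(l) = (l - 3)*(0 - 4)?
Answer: 7225/9 ≈ 802.78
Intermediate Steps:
q(l) = 12 - 4*l (q(l) = (-3 + l)*(-4) = 12 - 4*l)
j(m) = m**(-2)
S = 1/3 (S = -1*(-3)/(-3)**2 = 3*(1/9) = 1/3 ≈ 0.33333)
(q(-4) + S)**2 = ((12 - 4*(-4)) + 1/3)**2 = ((12 + 16) + 1/3)**2 = (28 + 1/3)**2 = (85/3)**2 = 7225/9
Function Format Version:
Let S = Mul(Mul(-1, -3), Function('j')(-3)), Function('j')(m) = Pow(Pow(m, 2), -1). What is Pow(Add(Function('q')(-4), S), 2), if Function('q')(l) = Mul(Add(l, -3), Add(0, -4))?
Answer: Rational(7225, 9) ≈ 802.78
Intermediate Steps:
Function('q')(l) = Add(12, Mul(-4, l)) (Function('q')(l) = Mul(Add(-3, l), -4) = Add(12, Mul(-4, l)))
Function('j')(m) = Pow(m, -2)
S = Rational(1, 3) (S = Mul(Mul(-1, -3), Pow(-3, -2)) = Mul(3, Rational(1, 9)) = Rational(1, 3) ≈ 0.33333)
Pow(Add(Function('q')(-4), S), 2) = Pow(Add(Add(12, Mul(-4, -4)), Rational(1, 3)), 2) = Pow(Add(Add(12, 16), Rational(1, 3)), 2) = Pow(Add(28, Rational(1, 3)), 2) = Pow(Rational(85, 3), 2) = Rational(7225, 9)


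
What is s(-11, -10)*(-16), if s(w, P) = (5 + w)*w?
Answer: -1056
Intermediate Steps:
s(w, P) = w*(5 + w)
s(-11, -10)*(-16) = -11*(5 - 11)*(-16) = -11*(-6)*(-16) = 66*(-16) = -1056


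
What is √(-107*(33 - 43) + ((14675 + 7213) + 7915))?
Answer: √30873 ≈ 175.71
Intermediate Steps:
√(-107*(33 - 43) + ((14675 + 7213) + 7915)) = √(-107*(-10) + (21888 + 7915)) = √(1070 + 29803) = √30873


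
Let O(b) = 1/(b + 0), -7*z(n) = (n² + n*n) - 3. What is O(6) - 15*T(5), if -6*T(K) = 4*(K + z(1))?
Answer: 2167/42 ≈ 51.595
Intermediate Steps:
z(n) = 3/7 - 2*n²/7 (z(n) = -((n² + n*n) - 3)/7 = -((n² + n²) - 3)/7 = -(2*n² - 3)/7 = -(-3 + 2*n²)/7 = 3/7 - 2*n²/7)
O(b) = 1/b
T(K) = -2/21 - 2*K/3 (T(K) = -2*(K + (3/7 - 2/7*1²))/3 = -2*(K + (3/7 - 2/7*1))/3 = -2*(K + (3/7 - 2/7))/3 = -2*(K + ⅐)/3 = -2*(⅐ + K)/3 = -(4/7 + 4*K)/6 = -2/21 - 2*K/3)
O(6) - 15*T(5) = 1/6 - 15*(-2/21 - ⅔*5) = ⅙ - 15*(-2/21 - 10/3) = ⅙ - 15*(-24/7) = ⅙ + 360/7 = 2167/42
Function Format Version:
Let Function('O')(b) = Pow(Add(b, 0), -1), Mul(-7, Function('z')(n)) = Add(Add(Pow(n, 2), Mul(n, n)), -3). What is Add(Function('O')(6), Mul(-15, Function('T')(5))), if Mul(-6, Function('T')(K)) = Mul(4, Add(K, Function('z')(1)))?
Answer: Rational(2167, 42) ≈ 51.595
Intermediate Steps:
Function('z')(n) = Add(Rational(3, 7), Mul(Rational(-2, 7), Pow(n, 2))) (Function('z')(n) = Mul(Rational(-1, 7), Add(Add(Pow(n, 2), Mul(n, n)), -3)) = Mul(Rational(-1, 7), Add(Add(Pow(n, 2), Pow(n, 2)), -3)) = Mul(Rational(-1, 7), Add(Mul(2, Pow(n, 2)), -3)) = Mul(Rational(-1, 7), Add(-3, Mul(2, Pow(n, 2)))) = Add(Rational(3, 7), Mul(Rational(-2, 7), Pow(n, 2))))
Function('O')(b) = Pow(b, -1)
Function('T')(K) = Add(Rational(-2, 21), Mul(Rational(-2, 3), K)) (Function('T')(K) = Mul(Rational(-1, 6), Mul(4, Add(K, Add(Rational(3, 7), Mul(Rational(-2, 7), Pow(1, 2)))))) = Mul(Rational(-1, 6), Mul(4, Add(K, Add(Rational(3, 7), Mul(Rational(-2, 7), 1))))) = Mul(Rational(-1, 6), Mul(4, Add(K, Add(Rational(3, 7), Rational(-2, 7))))) = Mul(Rational(-1, 6), Mul(4, Add(K, Rational(1, 7)))) = Mul(Rational(-1, 6), Mul(4, Add(Rational(1, 7), K))) = Mul(Rational(-1, 6), Add(Rational(4, 7), Mul(4, K))) = Add(Rational(-2, 21), Mul(Rational(-2, 3), K)))
Add(Function('O')(6), Mul(-15, Function('T')(5))) = Add(Pow(6, -1), Mul(-15, Add(Rational(-2, 21), Mul(Rational(-2, 3), 5)))) = Add(Rational(1, 6), Mul(-15, Add(Rational(-2, 21), Rational(-10, 3)))) = Add(Rational(1, 6), Mul(-15, Rational(-24, 7))) = Add(Rational(1, 6), Rational(360, 7)) = Rational(2167, 42)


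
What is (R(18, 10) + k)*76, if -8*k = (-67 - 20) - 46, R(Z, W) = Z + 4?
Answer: 5871/2 ≈ 2935.5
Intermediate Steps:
R(Z, W) = 4 + Z
k = 133/8 (k = -((-67 - 20) - 46)/8 = -(-87 - 46)/8 = -⅛*(-133) = 133/8 ≈ 16.625)
(R(18, 10) + k)*76 = ((4 + 18) + 133/8)*76 = (22 + 133/8)*76 = (309/8)*76 = 5871/2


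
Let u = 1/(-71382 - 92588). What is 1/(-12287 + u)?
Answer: -163970/2014699391 ≈ -8.1387e-5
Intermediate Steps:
u = -1/163970 (u = 1/(-163970) = -1/163970 ≈ -6.0987e-6)
1/(-12287 + u) = 1/(-12287 - 1/163970) = 1/(-2014699391/163970) = -163970/2014699391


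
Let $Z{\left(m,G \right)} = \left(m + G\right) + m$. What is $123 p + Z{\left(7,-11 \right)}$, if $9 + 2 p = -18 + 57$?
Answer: $1848$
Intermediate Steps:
$Z{\left(m,G \right)} = G + 2 m$ ($Z{\left(m,G \right)} = \left(G + m\right) + m = G + 2 m$)
$p = 15$ ($p = - \frac{9}{2} + \frac{-18 + 57}{2} = - \frac{9}{2} + \frac{1}{2} \cdot 39 = - \frac{9}{2} + \frac{39}{2} = 15$)
$123 p + Z{\left(7,-11 \right)} = 123 \cdot 15 + \left(-11 + 2 \cdot 7\right) = 1845 + \left(-11 + 14\right) = 1845 + 3 = 1848$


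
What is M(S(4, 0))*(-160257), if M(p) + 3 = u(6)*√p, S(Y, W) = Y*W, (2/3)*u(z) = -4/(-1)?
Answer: 480771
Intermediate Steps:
u(z) = 6 (u(z) = 3*(-4/(-1))/2 = 3*(-4*(-1))/2 = (3/2)*4 = 6)
S(Y, W) = W*Y
M(p) = -3 + 6*√p
M(S(4, 0))*(-160257) = (-3 + 6*√(0*4))*(-160257) = (-3 + 6*√0)*(-160257) = (-3 + 6*0)*(-160257) = (-3 + 0)*(-160257) = -3*(-160257) = 480771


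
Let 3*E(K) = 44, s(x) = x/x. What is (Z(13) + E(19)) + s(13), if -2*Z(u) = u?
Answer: 55/6 ≈ 9.1667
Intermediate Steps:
Z(u) = -u/2
s(x) = 1
E(K) = 44/3 (E(K) = (⅓)*44 = 44/3)
(Z(13) + E(19)) + s(13) = (-½*13 + 44/3) + 1 = (-13/2 + 44/3) + 1 = 49/6 + 1 = 55/6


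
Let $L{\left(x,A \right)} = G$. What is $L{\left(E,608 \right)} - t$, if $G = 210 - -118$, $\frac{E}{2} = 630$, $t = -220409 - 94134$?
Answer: $314871$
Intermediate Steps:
$t = -314543$ ($t = -220409 - 94134 = -314543$)
$E = 1260$ ($E = 2 \cdot 630 = 1260$)
$G = 328$ ($G = 210 + 118 = 328$)
$L{\left(x,A \right)} = 328$
$L{\left(E,608 \right)} - t = 328 - -314543 = 328 + 314543 = 314871$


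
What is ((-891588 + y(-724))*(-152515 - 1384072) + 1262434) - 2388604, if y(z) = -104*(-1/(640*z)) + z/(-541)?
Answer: 42928545968952825331/31334720 ≈ 1.3700e+12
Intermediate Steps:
y(z) = -z/541 + 13/(80*z) (y(z) = -(-13)/(80*z) + z*(-1/541) = 13/(80*z) - z/541 = -z/541 + 13/(80*z))
((-891588 + y(-724))*(-152515 - 1384072) + 1262434) - 2388604 = ((-891588 + (-1/541*(-724) + (13/80)/(-724)))*(-152515 - 1384072) + 1262434) - 2388604 = ((-891588 + (724/541 + (13/80)*(-1/724)))*(-1536587) + 1262434) - 2388604 = ((-891588 + (724/541 - 13/57920))*(-1536587) + 1262434) - 2388604 = ((-891588 + 41927047/31334720)*(-1536587) + 1262434) - 2388604 = (-27937618408313/31334720*(-1536587) + 1262434) - 2388604 = (42928581257174447731/31334720 + 1262434) - 2388604 = 42928620815190356211/31334720 - 2388604 = 42928545968952825331/31334720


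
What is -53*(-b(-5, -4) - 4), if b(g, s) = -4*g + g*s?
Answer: 2332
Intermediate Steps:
-53*(-b(-5, -4) - 4) = -53*(-(-5)*(-4 - 4) - 4) = -53*(-(-5)*(-8) - 4) = -53*(-1*40 - 4) = -53*(-40 - 4) = -53*(-44) = 2332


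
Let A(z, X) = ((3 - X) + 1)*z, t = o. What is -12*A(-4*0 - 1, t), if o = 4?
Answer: 0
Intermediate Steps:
t = 4
A(z, X) = z*(4 - X) (A(z, X) = (4 - X)*z = z*(4 - X))
-12*A(-4*0 - 1, t) = -12*(-4*0 - 1)*(4 - 1*4) = -12*(0 - 1)*(4 - 4) = -(-12)*0 = -12*0 = 0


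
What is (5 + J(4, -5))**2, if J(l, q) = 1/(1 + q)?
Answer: 361/16 ≈ 22.563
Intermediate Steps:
(5 + J(4, -5))**2 = (5 + 1/(1 - 5))**2 = (5 + 1/(-4))**2 = (5 - 1/4)**2 = (19/4)**2 = 361/16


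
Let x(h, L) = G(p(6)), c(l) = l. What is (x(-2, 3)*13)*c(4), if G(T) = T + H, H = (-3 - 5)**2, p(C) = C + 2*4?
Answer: 4056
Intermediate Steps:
p(C) = 8 + C (p(C) = C + 8 = 8 + C)
H = 64 (H = (-8)**2 = 64)
G(T) = 64 + T (G(T) = T + 64 = 64 + T)
x(h, L) = 78 (x(h, L) = 64 + (8 + 6) = 64 + 14 = 78)
(x(-2, 3)*13)*c(4) = (78*13)*4 = 1014*4 = 4056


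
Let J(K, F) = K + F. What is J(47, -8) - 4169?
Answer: -4130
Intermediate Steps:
J(K, F) = F + K
J(47, -8) - 4169 = (-8 + 47) - 4169 = 39 - 4169 = -4130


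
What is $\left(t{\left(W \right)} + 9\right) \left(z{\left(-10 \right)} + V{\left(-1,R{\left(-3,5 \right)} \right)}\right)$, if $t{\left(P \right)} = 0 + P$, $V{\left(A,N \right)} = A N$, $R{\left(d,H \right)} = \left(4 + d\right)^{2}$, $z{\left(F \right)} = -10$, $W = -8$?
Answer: $-11$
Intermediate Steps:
$t{\left(P \right)} = P$
$\left(t{\left(W \right)} + 9\right) \left(z{\left(-10 \right)} + V{\left(-1,R{\left(-3,5 \right)} \right)}\right) = \left(-8 + 9\right) \left(-10 - \left(4 - 3\right)^{2}\right) = 1 \left(-10 - 1^{2}\right) = 1 \left(-10 - 1\right) = 1 \left(-11\right) = -11$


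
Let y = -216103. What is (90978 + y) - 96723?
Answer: -221848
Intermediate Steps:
(90978 + y) - 96723 = (90978 - 216103) - 96723 = -125125 - 96723 = -221848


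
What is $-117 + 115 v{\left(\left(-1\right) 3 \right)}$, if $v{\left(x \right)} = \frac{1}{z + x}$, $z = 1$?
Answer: $- \frac{349}{2} \approx -174.5$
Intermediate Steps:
$v{\left(x \right)} = \frac{1}{1 + x}$
$-117 + 115 v{\left(\left(-1\right) 3 \right)} = -117 + \frac{115}{1 - 3} = -117 + \frac{115}{-2} = -117 + 115 \left(- \frac{1}{2}\right) = -117 - \frac{115}{2} = - \frac{349}{2}$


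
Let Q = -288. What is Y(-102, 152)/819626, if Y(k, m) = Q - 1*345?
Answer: -633/819626 ≈ -0.00077230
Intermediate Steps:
Y(k, m) = -633 (Y(k, m) = -288 - 1*345 = -288 - 345 = -633)
Y(-102, 152)/819626 = -633/819626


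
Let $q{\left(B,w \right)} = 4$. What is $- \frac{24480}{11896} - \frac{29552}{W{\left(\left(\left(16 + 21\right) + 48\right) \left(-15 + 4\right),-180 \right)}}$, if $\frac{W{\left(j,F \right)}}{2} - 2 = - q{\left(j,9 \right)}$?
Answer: $\frac{10982896}{1487} \approx 7385.9$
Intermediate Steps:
$W{\left(j,F \right)} = -4$ ($W{\left(j,F \right)} = 4 + 2 \left(\left(-1\right) 4\right) = 4 + 2 \left(-4\right) = 4 - 8 = -4$)
$- \frac{24480}{11896} - \frac{29552}{W{\left(\left(\left(16 + 21\right) + 48\right) \left(-15 + 4\right),-180 \right)}} = - \frac{24480}{11896} - \frac{29552}{-4} = \left(-24480\right) \frac{1}{11896} - -7388 = - \frac{3060}{1487} + 7388 = \frac{10982896}{1487}$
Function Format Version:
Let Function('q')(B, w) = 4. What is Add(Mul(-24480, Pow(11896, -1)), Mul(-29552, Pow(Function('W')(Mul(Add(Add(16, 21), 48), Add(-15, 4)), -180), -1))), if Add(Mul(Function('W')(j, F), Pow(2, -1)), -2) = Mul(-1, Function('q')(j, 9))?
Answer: Rational(10982896, 1487) ≈ 7385.9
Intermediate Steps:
Function('W')(j, F) = -4 (Function('W')(j, F) = Add(4, Mul(2, Mul(-1, 4))) = Add(4, Mul(2, -4)) = Add(4, -8) = -4)
Add(Mul(-24480, Pow(11896, -1)), Mul(-29552, Pow(Function('W')(Mul(Add(Add(16, 21), 48), Add(-15, 4)), -180), -1))) = Add(Mul(-24480, Pow(11896, -1)), Mul(-29552, Pow(-4, -1))) = Add(Mul(-24480, Rational(1, 11896)), Mul(-29552, Rational(-1, 4))) = Add(Rational(-3060, 1487), 7388) = Rational(10982896, 1487)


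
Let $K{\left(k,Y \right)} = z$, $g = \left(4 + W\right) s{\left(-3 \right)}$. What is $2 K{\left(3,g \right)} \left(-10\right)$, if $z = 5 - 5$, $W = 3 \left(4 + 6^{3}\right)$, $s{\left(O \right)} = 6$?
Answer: $0$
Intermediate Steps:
$W = 660$ ($W = 3 \left(4 + 216\right) = 3 \cdot 220 = 660$)
$z = 0$ ($z = 5 - 5 = 0$)
$g = 3984$ ($g = \left(4 + 660\right) 6 = 664 \cdot 6 = 3984$)
$K{\left(k,Y \right)} = 0$
$2 K{\left(3,g \right)} \left(-10\right) = 2 \cdot 0 \left(-10\right) = 0 \left(-10\right) = 0$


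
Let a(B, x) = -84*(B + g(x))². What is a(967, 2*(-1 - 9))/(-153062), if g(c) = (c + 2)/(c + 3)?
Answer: 1624997094/3159637 ≈ 514.30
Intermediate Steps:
g(c) = (2 + c)/(3 + c)
a(B, x) = -84*(B + (2 + x)/(3 + x))²
a(967, 2*(-1 - 9))/(-153062) = -84*(2 + 2*(-1 - 9) + 967*(3 + 2*(-1 - 9)))²/(3 + 2*(-1 - 9))²/(-153062) = -84*(2 + 2*(-10) + 967*(3 + 2*(-10)))²/(3 + 2*(-10))²*(-1/153062) = -84*(2 - 20 + 967*(3 - 20))²/(3 - 20)²*(-1/153062) = -84*(2 - 20 + 967*(-17))²/(-17)²*(-1/153062) = -84*1/289*(2 - 20 - 16439)²*(-1/153062) = -84*1/289*(-16457)²*(-1/153062) = -84*1/289*270832849*(-1/153062) = -22749959316/289*(-1/153062) = 1624997094/3159637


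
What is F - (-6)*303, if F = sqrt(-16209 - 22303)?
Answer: 1818 + 4*I*sqrt(2407) ≈ 1818.0 + 196.24*I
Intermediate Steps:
F = 4*I*sqrt(2407) (F = sqrt(-38512) = 4*I*sqrt(2407) ≈ 196.24*I)
F - (-6)*303 = 4*I*sqrt(2407) - (-6)*303 = 4*I*sqrt(2407) - 1*(-1818) = 4*I*sqrt(2407) + 1818 = 1818 + 4*I*sqrt(2407)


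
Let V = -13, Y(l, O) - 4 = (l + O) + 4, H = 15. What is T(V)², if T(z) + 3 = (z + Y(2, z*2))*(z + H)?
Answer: 3721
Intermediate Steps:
Y(l, O) = 8 + O + l (Y(l, O) = 4 + ((l + O) + 4) = 4 + ((O + l) + 4) = 4 + (4 + O + l) = 8 + O + l)
T(z) = -3 + (10 + 3*z)*(15 + z) (T(z) = -3 + (z + (8 + z*2 + 2))*(z + 15) = -3 + (z + (8 + 2*z + 2))*(15 + z) = -3 + (z + (10 + 2*z))*(15 + z) = -3 + (10 + 3*z)*(15 + z))
T(V)² = (147 + 3*(-13)² + 55*(-13))² = (147 + 3*169 - 715)² = (147 + 507 - 715)² = (-61)² = 3721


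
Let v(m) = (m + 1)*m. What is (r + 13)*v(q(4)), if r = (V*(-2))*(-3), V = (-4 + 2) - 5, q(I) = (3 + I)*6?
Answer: -52374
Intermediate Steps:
q(I) = 18 + 6*I
V = -7 (V = -2 - 5 = -7)
v(m) = m*(1 + m) (v(m) = (1 + m)*m = m*(1 + m))
r = -42 (r = -7*(-2)*(-3) = 14*(-3) = -42)
(r + 13)*v(q(4)) = (-42 + 13)*((18 + 6*4)*(1 + (18 + 6*4))) = -29*(18 + 24)*(1 + (18 + 24)) = -1218*(1 + 42) = -1218*43 = -29*1806 = -52374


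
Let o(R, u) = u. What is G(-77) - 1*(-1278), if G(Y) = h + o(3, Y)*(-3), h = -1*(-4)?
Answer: 1513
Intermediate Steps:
h = 4
G(Y) = 4 - 3*Y (G(Y) = 4 + Y*(-3) = 4 - 3*Y)
G(-77) - 1*(-1278) = (4 - 3*(-77)) - 1*(-1278) = (4 + 231) + 1278 = 235 + 1278 = 1513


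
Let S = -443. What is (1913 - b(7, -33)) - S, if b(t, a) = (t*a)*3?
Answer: 3049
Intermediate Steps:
b(t, a) = 3*a*t (b(t, a) = (a*t)*3 = 3*a*t)
(1913 - b(7, -33)) - S = (1913 - 3*(-33)*7) - 1*(-443) = (1913 - 1*(-693)) + 443 = (1913 + 693) + 443 = 2606 + 443 = 3049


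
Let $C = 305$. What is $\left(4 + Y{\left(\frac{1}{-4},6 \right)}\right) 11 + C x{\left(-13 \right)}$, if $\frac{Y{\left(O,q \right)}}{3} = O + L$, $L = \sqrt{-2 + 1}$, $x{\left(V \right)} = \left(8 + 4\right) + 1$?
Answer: $\frac{16003}{4} + 33 i \approx 4000.8 + 33.0 i$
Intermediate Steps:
$x{\left(V \right)} = 13$ ($x{\left(V \right)} = 12 + 1 = 13$)
$L = i$ ($L = \sqrt{-1} = i \approx 1.0 i$)
$Y{\left(O,q \right)} = 3 i + 3 O$ ($Y{\left(O,q \right)} = 3 \left(O + i\right) = 3 \left(i + O\right) = 3 i + 3 O$)
$\left(4 + Y{\left(\frac{1}{-4},6 \right)}\right) 11 + C x{\left(-13 \right)} = \left(4 + \left(3 i + \frac{3}{-4}\right)\right) 11 + 305 \cdot 13 = \left(4 + \left(3 i + 3 \left(- \frac{1}{4}\right)\right)\right) 11 + 3965 = \left(4 - \left(\frac{3}{4} - 3 i\right)\right) 11 + 3965 = \left(\frac{13}{4} + 3 i\right) 11 + 3965 = \left(\frac{143}{4} + 33 i\right) + 3965 = \frac{16003}{4} + 33 i$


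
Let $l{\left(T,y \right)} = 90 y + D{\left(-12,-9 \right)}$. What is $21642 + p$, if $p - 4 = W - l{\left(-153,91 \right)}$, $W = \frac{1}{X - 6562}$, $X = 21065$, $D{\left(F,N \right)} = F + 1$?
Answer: $\frac{195311902}{14503} \approx 13467.0$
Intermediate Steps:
$D{\left(F,N \right)} = 1 + F$
$l{\left(T,y \right)} = -11 + 90 y$ ($l{\left(T,y \right)} = 90 y + \left(1 - 12\right) = 90 y - 11 = -11 + 90 y$)
$W = \frac{1}{14503}$ ($W = \frac{1}{21065 - 6562} = \frac{1}{14503} \approx 6.8951 \cdot 10^{-5}$)
$p = - \frac{118562024}{14503}$ ($p = 4 + \left(\frac{1}{14503} - \left(-11 + 90 \cdot 91\right)\right) = 4 + \left(\frac{1}{14503} - \left(-11 + 8190\right)\right) = 4 + \left(\frac{1}{14503} - 8179\right) = 4 - \frac{118620036}{14503} = - \frac{118562024}{14503} \approx -8175.0$)
$21642 + p = 21642 - \frac{118562024}{14503} = \frac{195311902}{14503}$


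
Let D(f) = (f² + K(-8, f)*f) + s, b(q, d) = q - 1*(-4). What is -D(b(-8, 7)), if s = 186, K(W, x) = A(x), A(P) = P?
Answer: -218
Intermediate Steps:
K(W, x) = x
b(q, d) = 4 + q (b(q, d) = q + 4 = 4 + q)
D(f) = 186 + 2*f² (D(f) = (f² + f*f) + 186 = (f² + f²) + 186 = 2*f² + 186 = 186 + 2*f²)
-D(b(-8, 7)) = -(186 + 2*(4 - 8)²) = -(186 + 2*(-4)²) = -(186 + 2*16) = -(186 + 32) = -1*218 = -218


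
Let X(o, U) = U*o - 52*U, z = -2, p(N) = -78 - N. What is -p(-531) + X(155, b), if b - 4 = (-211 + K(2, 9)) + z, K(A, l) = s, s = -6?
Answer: -22598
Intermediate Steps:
K(A, l) = -6
b = -215 (b = 4 + ((-211 - 6) - 2) = 4 + (-217 - 2) = 4 - 219 = -215)
X(o, U) = -52*U + U*o
-p(-531) + X(155, b) = -(-78 - 1*(-531)) - 215*(-52 + 155) = -(-78 + 531) - 215*103 = -1*453 - 22145 = -453 - 22145 = -22598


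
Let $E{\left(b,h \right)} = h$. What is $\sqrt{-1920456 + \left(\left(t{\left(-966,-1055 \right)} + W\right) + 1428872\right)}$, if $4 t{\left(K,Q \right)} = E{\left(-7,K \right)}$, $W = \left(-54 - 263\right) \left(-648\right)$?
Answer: $\frac{i \sqrt{1145638}}{2} \approx 535.17 i$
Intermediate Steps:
$W = 205416$ ($W = \left(-317\right) \left(-648\right) = 205416$)
$t{\left(K,Q \right)} = \frac{K}{4}$
$\sqrt{-1920456 + \left(\left(t{\left(-966,-1055 \right)} + W\right) + 1428872\right)} = \sqrt{-1920456 + \left(\left(\frac{1}{4} \left(-966\right) + 205416\right) + 1428872\right)} = \sqrt{-1920456 + \left(\left(- \frac{483}{2} + 205416\right) + 1428872\right)} = \sqrt{-1920456 + \left(\frac{410349}{2} + 1428872\right)} = \sqrt{-1920456 + \frac{3268093}{2}} = \sqrt{- \frac{572819}{2}} = \frac{i \sqrt{1145638}}{2}$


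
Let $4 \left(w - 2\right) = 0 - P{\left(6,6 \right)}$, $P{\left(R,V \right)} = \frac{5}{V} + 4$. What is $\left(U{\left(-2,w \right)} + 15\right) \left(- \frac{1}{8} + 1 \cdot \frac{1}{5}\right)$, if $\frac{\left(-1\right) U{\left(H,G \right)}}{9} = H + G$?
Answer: $\frac{621}{320} \approx 1.9406$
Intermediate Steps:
$P{\left(R,V \right)} = 4 + \frac{5}{V}$
$w = \frac{19}{24}$ ($w = 2 + \frac{0 - \left(4 + \frac{5}{6}\right)}{4} = 2 + \frac{0 - \frac{29}{6}}{4} = 2 + \frac{1}{4} \left(- \frac{29}{6}\right) = 2 - \frac{29}{24} = \frac{19}{24} \approx 0.79167$)
$U{\left(H,G \right)} = - 9 G - 9 H$ ($U{\left(H,G \right)} = - 9 \left(H + G\right) = - 9 \left(G + H\right) = - 9 G - 9 H$)
$\left(U{\left(-2,w \right)} + 15\right) \left(- \frac{1}{8} + 1 \cdot \frac{1}{5}\right) = \left(\left(\left(-9\right) \frac{19}{24} - -18\right) + 15\right) \left(- \frac{1}{8} + 1 \cdot \frac{1}{5}\right) = \left(\left(- \frac{57}{8} + 18\right) + 15\right) \left(\left(-1\right) \frac{1}{8} + 1 \cdot \frac{1}{5}\right) = \left(\frac{87}{8} + 15\right) \left(- \frac{1}{8} + \frac{1}{5}\right) = \frac{207}{8} \cdot \frac{3}{40} = \frac{621}{320}$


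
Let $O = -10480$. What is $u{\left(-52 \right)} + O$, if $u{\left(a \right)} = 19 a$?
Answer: $-11468$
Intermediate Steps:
$u{\left(-52 \right)} + O = 19 \left(-52\right) - 10480 = -988 - 10480 = -11468$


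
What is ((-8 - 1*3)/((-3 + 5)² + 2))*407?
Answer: -4477/6 ≈ -746.17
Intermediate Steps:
((-8 - 1*3)/((-3 + 5)² + 2))*407 = ((-8 - 3)/(2² + 2))*407 = -11/(4 + 2)*407 = -11/6*407 = -4477/6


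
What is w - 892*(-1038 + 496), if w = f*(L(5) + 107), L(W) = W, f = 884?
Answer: 582472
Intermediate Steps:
w = 99008 (w = 884*(5 + 107) = 884*112 = 99008)
w - 892*(-1038 + 496) = 99008 - 892*(-1038 + 496) = 99008 - 892*(-542) = 99008 - 1*(-483464) = 99008 + 483464 = 582472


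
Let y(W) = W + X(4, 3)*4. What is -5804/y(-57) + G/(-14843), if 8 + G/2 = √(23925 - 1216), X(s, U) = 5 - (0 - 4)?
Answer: 86149108/311703 - 2*√22709/14843 ≈ 276.36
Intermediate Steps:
X(s, U) = 9 (X(s, U) = 5 - 1*(-4) = 5 + 4 = 9)
y(W) = 36 + W (y(W) = W + 9*4 = W + 36 = 36 + W)
G = -16 + 2*√22709 (G = -16 + 2*√(23925 - 1216) = -16 + 2*√22709 ≈ 285.39)
-5804/y(-57) + G/(-14843) = -5804/(36 - 57) + (-16 + 2*√22709)/(-14843) = -5804/(-21) + (-16 + 2*√22709)*(-1/14843) = -5804*(-1/21) + (16/14843 - 2*√22709/14843) = 5804/21 + (16/14843 - 2*√22709/14843) = 86149108/311703 - 2*√22709/14843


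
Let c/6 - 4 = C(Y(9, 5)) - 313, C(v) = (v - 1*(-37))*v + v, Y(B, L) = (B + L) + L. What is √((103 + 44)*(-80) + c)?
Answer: 2*I*√1779 ≈ 84.356*I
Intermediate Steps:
Y(B, L) = B + 2*L
C(v) = v + v*(37 + v) (C(v) = (v + 37)*v + v = (37 + v)*v + v = v*(37 + v) + v = v + v*(37 + v))
c = 4644 (c = 24 + 6*((9 + 2*5)*(38 + (9 + 2*5)) - 313) = 24 + 6*((9 + 10)*(38 + (9 + 10)) - 313) = 24 + 6*(19*(38 + 19) - 313) = 24 + 6*(19*57 - 313) = 24 + 6*(1083 - 313) = 24 + 6*770 = 24 + 4620 = 4644)
√((103 + 44)*(-80) + c) = √((103 + 44)*(-80) + 4644) = √(147*(-80) + 4644) = √(-11760 + 4644) = √(-7116) = 2*I*√1779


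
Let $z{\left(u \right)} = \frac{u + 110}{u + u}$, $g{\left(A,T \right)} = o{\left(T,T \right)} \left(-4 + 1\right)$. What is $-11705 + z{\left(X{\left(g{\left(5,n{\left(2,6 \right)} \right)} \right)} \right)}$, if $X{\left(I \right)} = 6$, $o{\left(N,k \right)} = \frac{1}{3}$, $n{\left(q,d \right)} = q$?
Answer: $- \frac{35086}{3} \approx -11695.0$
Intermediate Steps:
$o{\left(N,k \right)} = \frac{1}{3}$
$g{\left(A,T \right)} = -1$ ($g{\left(A,T \right)} = \frac{-4 + 1}{3} = \frac{1}{3} \left(-3\right) = -1$)
$z{\left(u \right)} = \frac{110 + u}{2 u}$
$-11705 + z{\left(X{\left(g{\left(5,n{\left(2,6 \right)} \right)} \right)} \right)} = -11705 + \frac{110 + 6}{2 \cdot 6} = -11705 + \frac{1}{2} \cdot \frac{1}{6} \cdot 116 = -11705 + \frac{29}{3} = - \frac{35086}{3}$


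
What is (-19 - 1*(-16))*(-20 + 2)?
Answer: 54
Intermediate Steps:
(-19 - 1*(-16))*(-20 + 2) = (-19 + 16)*(-18) = -3*(-18) = 54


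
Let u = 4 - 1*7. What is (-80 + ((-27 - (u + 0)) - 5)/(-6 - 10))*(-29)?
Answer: 36279/16 ≈ 2267.4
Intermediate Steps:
u = -3 (u = 4 - 7 = -3)
(-80 + ((-27 - (u + 0)) - 5)/(-6 - 10))*(-29) = (-80 + ((-27 - (-3 + 0)) - 5)/(-6 - 10))*(-29) = (-80 + ((-27 - 1*(-3)) - 5)/(-16))*(-29) = (-80 + ((-27 + 3) - 5)*(-1/16))*(-29) = (-80 + (-24 - 5)*(-1/16))*(-29) = (-80 - 29*(-1/16))*(-29) = (-80 + 29/16)*(-29) = -1251/16*(-29) = 36279/16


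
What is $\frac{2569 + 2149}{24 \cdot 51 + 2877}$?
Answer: $\frac{4718}{4101} \approx 1.1505$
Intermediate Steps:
$\frac{2569 + 2149}{24 \cdot 51 + 2877} = \frac{4718}{1224 + 2877} = \frac{4718}{4101}$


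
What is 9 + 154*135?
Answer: 20799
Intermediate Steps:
9 + 154*135 = 9 + 20790 = 20799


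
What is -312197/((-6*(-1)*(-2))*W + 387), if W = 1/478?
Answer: -74615083/92487 ≈ -806.76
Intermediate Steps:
W = 1/478 ≈ 0.0020920
-312197/((-6*(-1)*(-2))*W + 387) = -312197/((-6*(-1)*(-2))*(1/478) + 387) = -312197/((6*(-2))*(1/478) + 387) = -312197/(-12*1/478 + 387) = -312197/(-6/239 + 387) = -312197/92487/239 = -312197*239/92487 = -74615083/92487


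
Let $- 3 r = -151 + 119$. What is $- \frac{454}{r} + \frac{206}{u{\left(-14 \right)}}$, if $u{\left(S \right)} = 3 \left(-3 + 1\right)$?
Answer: $- \frac{3691}{48} \approx -76.896$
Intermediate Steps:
$r = \frac{32}{3}$ ($r = - \frac{-151 + 119}{3} = \left(- \frac{1}{3}\right) \left(-32\right) = \frac{32}{3} \approx 10.667$)
$u{\left(S \right)} = -6$ ($u{\left(S \right)} = 3 \left(-2\right) = -6$)
$- \frac{454}{r} + \frac{206}{u{\left(-14 \right)}} = - \frac{454}{\frac{32}{3}} + \frac{206}{-6} = \left(-454\right) \frac{3}{32} + 206 \left(- \frac{1}{6}\right) = - \frac{681}{16} - \frac{103}{3} = - \frac{3691}{48}$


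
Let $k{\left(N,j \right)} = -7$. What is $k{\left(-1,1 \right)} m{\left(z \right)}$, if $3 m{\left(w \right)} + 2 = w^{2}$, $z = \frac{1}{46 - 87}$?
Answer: $\frac{23527}{5043} \approx 4.6653$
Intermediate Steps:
$z = - \frac{1}{41}$ ($z = \frac{1}{-41} = - \frac{1}{41} \approx -0.02439$)
$m{\left(w \right)} = - \frac{2}{3} + \frac{w^{2}}{3}$
$k{\left(-1,1 \right)} m{\left(z \right)} = - 7 \left(- \frac{2}{3} + \frac{\left(- \frac{1}{41}\right)^{2}}{3}\right) = - 7 \left(- \frac{2}{3} + \frac{1}{3} \cdot \frac{1}{1681}\right) = - 7 \left(- \frac{2}{3} + \frac{1}{5043}\right) = \left(-7\right) \left(- \frac{3361}{5043}\right) = \frac{23527}{5043}$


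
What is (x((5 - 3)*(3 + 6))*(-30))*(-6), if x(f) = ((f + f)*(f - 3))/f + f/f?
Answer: 5580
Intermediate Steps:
x(f) = -5 + 2*f (x(f) = ((2*f)*(-3 + f))/f + 1 = (2*f*(-3 + f))/f + 1 = (-6 + 2*f) + 1 = -5 + 2*f)
(x((5 - 3)*(3 + 6))*(-30))*(-6) = ((-5 + 2*((5 - 3)*(3 + 6)))*(-30))*(-6) = ((-5 + 2*(2*9))*(-30))*(-6) = ((-5 + 2*18)*(-30))*(-6) = ((-5 + 36)*(-30))*(-6) = (31*(-30))*(-6) = -930*(-6) = 5580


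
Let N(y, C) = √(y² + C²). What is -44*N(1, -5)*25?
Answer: -1100*√26 ≈ -5608.9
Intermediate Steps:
N(y, C) = √(C² + y²)
-44*N(1, -5)*25 = -44*√((-5)² + 1²)*25 = -44*√(25 + 1)*25 = -44*√26*25 = -1100*√26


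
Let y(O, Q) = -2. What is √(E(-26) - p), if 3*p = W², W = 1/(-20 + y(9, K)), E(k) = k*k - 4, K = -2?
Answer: √2927229/66 ≈ 25.923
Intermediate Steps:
E(k) = -4 + k² (E(k) = k² - 4 = -4 + k²)
W = -1/22 (W = 1/(-20 - 2) = 1/(-22) = -1/22 ≈ -0.045455)
p = 1/1452 (p = (-1/22)²/3 = (⅓)*(1/484) = 1/1452 ≈ 0.00068871)
√(E(-26) - p) = √((-4 + (-26)²) - 1*1/1452) = √((-4 + 676) - 1/1452) = √(672 - 1/1452) = √(975743/1452) = √2927229/66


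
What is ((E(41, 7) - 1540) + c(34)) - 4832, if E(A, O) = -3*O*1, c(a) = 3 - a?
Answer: -6424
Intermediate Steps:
E(A, O) = -3*O
((E(41, 7) - 1540) + c(34)) - 4832 = ((-3*7 - 1540) + (3 - 1*34)) - 4832 = ((-21 - 1540) + (3 - 34)) - 4832 = (-1561 - 31) - 4832 = -1592 - 4832 = -6424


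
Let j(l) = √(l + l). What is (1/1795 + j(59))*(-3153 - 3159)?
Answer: -6312/1795 - 6312*√118 ≈ -68569.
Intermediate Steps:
j(l) = √2*√l (j(l) = √(2*l) = √2*√l)
(1/1795 + j(59))*(-3153 - 3159) = (1/1795 + √2*√59)*(-3153 - 3159) = (1/1795 + √118)*(-6312) = -6312/1795 - 6312*√118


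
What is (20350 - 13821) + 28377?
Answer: 34906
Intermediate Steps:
(20350 - 13821) + 28377 = 6529 + 28377 = 34906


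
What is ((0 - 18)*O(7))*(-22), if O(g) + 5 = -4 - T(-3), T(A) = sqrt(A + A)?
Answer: -3564 - 396*I*sqrt(6) ≈ -3564.0 - 970.0*I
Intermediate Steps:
T(A) = sqrt(2)*sqrt(A) (T(A) = sqrt(2*A) = sqrt(2)*sqrt(A))
O(g) = -9 - I*sqrt(6) (O(g) = -5 + (-4 - sqrt(2)*sqrt(-3)) = -5 + (-4 - sqrt(2)*I*sqrt(3)) = -5 + (-4 - I*sqrt(6)) = -9 - I*sqrt(6))
((0 - 18)*O(7))*(-22) = ((0 - 18)*(-9 - I*sqrt(6)))*(-22) = -18*(-9 - I*sqrt(6))*(-22) = (162 + 18*I*sqrt(6))*(-22) = -3564 - 396*I*sqrt(6)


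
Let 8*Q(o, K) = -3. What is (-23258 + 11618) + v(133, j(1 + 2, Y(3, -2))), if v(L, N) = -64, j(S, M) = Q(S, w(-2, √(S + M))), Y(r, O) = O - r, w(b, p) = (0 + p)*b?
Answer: -11704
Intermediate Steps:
w(b, p) = b*p (w(b, p) = p*b = b*p)
Q(o, K) = -3/8 (Q(o, K) = (⅛)*(-3) = -3/8)
j(S, M) = -3/8
(-23258 + 11618) + v(133, j(1 + 2, Y(3, -2))) = (-23258 + 11618) - 64 = -11640 - 64 = -11704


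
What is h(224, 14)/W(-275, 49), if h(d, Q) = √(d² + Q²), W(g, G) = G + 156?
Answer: 14*√257/205 ≈ 1.0948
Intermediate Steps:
W(g, G) = 156 + G
h(d, Q) = √(Q² + d²)
h(224, 14)/W(-275, 49) = √(14² + 224²)/(156 + 49) = √(196 + 50176)/205 = √50372*(1/205) = (14*√257)*(1/205) = 14*√257/205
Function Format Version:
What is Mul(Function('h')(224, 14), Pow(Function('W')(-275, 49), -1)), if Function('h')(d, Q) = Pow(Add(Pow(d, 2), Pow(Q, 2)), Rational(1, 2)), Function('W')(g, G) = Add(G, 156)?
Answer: Mul(Rational(14, 205), Pow(257, Rational(1, 2))) ≈ 1.0948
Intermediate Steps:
Function('W')(g, G) = Add(156, G)
Function('h')(d, Q) = Pow(Add(Pow(Q, 2), Pow(d, 2)), Rational(1, 2))
Mul(Function('h')(224, 14), Pow(Function('W')(-275, 49), -1)) = Mul(Pow(Add(Pow(14, 2), Pow(224, 2)), Rational(1, 2)), Pow(Add(156, 49), -1)) = Mul(Pow(Add(196, 50176), Rational(1, 2)), Pow(205, -1)) = Mul(Pow(50372, Rational(1, 2)), Rational(1, 205)) = Mul(Mul(14, Pow(257, Rational(1, 2))), Rational(1, 205)) = Mul(Rational(14, 205), Pow(257, Rational(1, 2)))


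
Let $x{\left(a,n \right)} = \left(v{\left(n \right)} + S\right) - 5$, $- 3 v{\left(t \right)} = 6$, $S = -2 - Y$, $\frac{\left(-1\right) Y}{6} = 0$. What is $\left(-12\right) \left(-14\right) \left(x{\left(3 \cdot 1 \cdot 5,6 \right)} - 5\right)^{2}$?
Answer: $32928$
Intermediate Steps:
$Y = 0$ ($Y = \left(-6\right) 0 = 0$)
$S = -2$ ($S = -2 - 0 = -2 + 0 = -2$)
$v{\left(t \right)} = -2$ ($v{\left(t \right)} = \left(- \frac{1}{3}\right) 6 = -2$)
$x{\left(a,n \right)} = -9$ ($x{\left(a,n \right)} = \left(-2 - 2\right) - 5 = -4 - 5 = -9$)
$\left(-12\right) \left(-14\right) \left(x{\left(3 \cdot 1 \cdot 5,6 \right)} - 5\right)^{2} = \left(-12\right) \left(-14\right) \left(-9 - 5\right)^{2} = 168 \left(-14\right)^{2} = 168 \cdot 196 = 32928$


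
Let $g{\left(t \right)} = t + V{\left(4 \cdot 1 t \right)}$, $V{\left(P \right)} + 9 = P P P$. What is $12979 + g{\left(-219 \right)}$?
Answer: $-672208625$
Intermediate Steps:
$V{\left(P \right)} = -9 + P^{3}$ ($V{\left(P \right)} = -9 + P P P = -9 + P^{2} P = -9 + P^{3}$)
$g{\left(t \right)} = -9 + t + 64 t^{3}$ ($g{\left(t \right)} = t + \left(-9 + \left(4 \cdot 1 t\right)^{3}\right) = t + \left(-9 + \left(4 t\right)^{3}\right) = t + \left(-9 + 64 t^{3}\right) = -9 + t + 64 t^{3}$)
$12979 + g{\left(-219 \right)} = 12979 - \left(228 + 672221376\right) = 12979 - 672221604 = -672208625$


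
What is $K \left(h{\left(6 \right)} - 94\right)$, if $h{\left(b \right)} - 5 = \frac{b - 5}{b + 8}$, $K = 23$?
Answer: $- \frac{28635}{14} \approx -2045.4$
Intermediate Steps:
$h{\left(b \right)} = 5 + \frac{-5 + b}{8 + b}$ ($h{\left(b \right)} = 5 + \frac{b - 5}{b + 8} = 5 + \frac{-5 + b}{8 + b}$)
$K \left(h{\left(6 \right)} - 94\right) = 23 \left(\frac{35 + 6 \cdot 6}{8 + 6} - 94\right) = 23 \left(\frac{35 + 36}{14} - 94\right) = 23 \left(\frac{1}{14} \cdot 71 - 94\right) = 23 \left(\frac{71}{14} - 94\right) = 23 \left(- \frac{1245}{14}\right) = - \frac{28635}{14}$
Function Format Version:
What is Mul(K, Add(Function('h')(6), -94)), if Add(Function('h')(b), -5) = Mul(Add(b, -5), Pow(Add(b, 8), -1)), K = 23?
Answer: Rational(-28635, 14) ≈ -2045.4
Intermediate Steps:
Function('h')(b) = Add(5, Mul(Pow(Add(8, b), -1), Add(-5, b))) (Function('h')(b) = Add(5, Mul(Add(b, -5), Pow(Add(b, 8), -1))) = Add(5, Mul(Add(-5, b), Pow(Add(8, b), -1))) = Add(5, Mul(Pow(Add(8, b), -1), Add(-5, b))))
Mul(K, Add(Function('h')(6), -94)) = Mul(23, Add(Mul(Pow(Add(8, 6), -1), Add(35, Mul(6, 6))), -94)) = Mul(23, Add(Mul(Pow(14, -1), Add(35, 36)), -94)) = Mul(23, Add(Mul(Rational(1, 14), 71), -94)) = Mul(23, Add(Rational(71, 14), -94)) = Mul(23, Rational(-1245, 14)) = Rational(-28635, 14)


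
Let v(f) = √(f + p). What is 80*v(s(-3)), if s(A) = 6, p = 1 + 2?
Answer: 240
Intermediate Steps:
p = 3
v(f) = √(3 + f) (v(f) = √(f + 3) = √(3 + f))
80*v(s(-3)) = 80*√(3 + 6) = 80*√9 = 80*3 = 240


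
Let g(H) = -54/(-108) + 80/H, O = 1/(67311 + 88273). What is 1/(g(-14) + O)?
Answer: -1089088/5678809 ≈ -0.19178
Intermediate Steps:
O = 1/155584 ≈ 6.4274e-6
g(H) = ½ + 80/H (g(H) = -54*(-1/108) + 80/H = ½ + 80/H)
1/(g(-14) + O) = 1/((½)*(160 - 14)/(-14) + 1/155584) = 1/((½)*(-1/14)*146 + 1/155584) = 1/(-73/14 + 1/155584) = 1/(-5678809/1089088) = -1089088/5678809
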